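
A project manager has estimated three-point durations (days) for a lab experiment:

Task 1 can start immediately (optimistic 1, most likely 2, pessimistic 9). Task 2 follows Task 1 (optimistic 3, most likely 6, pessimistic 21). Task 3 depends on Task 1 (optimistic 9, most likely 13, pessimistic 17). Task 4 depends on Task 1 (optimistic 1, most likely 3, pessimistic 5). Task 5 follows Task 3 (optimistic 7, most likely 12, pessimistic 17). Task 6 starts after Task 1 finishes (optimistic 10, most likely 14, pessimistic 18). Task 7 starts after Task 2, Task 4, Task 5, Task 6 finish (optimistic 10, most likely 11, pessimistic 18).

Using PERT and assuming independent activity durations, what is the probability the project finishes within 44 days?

0.920

te_Task 1 = (1 + 4·2 + 9)/6 = 18/6 = 3; σ²_Task 1 = ((9−1)/6)² = 1.778
te_Task 2 = (3 + 4·6 + 21)/6 = 48/6 = 8; σ²_Task 2 = ((21−3)/6)² = 9.000
te_Task 3 = (9 + 4·13 + 17)/6 = 78/6 = 13; σ²_Task 3 = ((17−9)/6)² = 1.778
te_Task 4 = (1 + 4·3 + 5)/6 = 18/6 = 3; σ²_Task 4 = ((5−1)/6)² = 0.444
te_Task 5 = (7 + 4·12 + 17)/6 = 72/6 = 12; σ²_Task 5 = ((17−7)/6)² = 2.778
te_Task 6 = (10 + 4·14 + 18)/6 = 84/6 = 14; σ²_Task 6 = ((18−10)/6)² = 1.778
te_Task 7 = (10 + 4·11 + 18)/6 = 72/6 = 12; σ²_Task 7 = ((18−10)/6)² = 1.778

Forward pass:
ES_Task 1 = 0; EF_Task 1 = 3
ES_Task 2 = 3; EF_Task 2 = 3+8 = 11
ES_Task 3 = 3; EF_Task 3 = 3+13 = 16
ES_Task 4 = 3; EF_Task 4 = 3+3 = 6
ES_Task 5 = 16; EF_Task 5 = 16+12 = 28
ES_Task 6 = 3; EF_Task 6 = 3+14 = 17
ES_Task 7 = max(EF_Task 2=11, EF_Task 4=6, EF_Task 5=28, EF_Task 6=17) = 28; EF_Task 7 = 28+12 = 40
Expected project duration μ = 40 days. Critical path: Task 1 → Task 3 → Task 5 → Task 7.

Variance along critical path = 1.778 + 1.778 + 2.778 + 1.778 = 8.111; σ = √8.111 = 2.848 days.
Z = (44 − 40) / 2.848 = 1.404
P(T ≤ 44) = Φ(1.404) ≈ 0.920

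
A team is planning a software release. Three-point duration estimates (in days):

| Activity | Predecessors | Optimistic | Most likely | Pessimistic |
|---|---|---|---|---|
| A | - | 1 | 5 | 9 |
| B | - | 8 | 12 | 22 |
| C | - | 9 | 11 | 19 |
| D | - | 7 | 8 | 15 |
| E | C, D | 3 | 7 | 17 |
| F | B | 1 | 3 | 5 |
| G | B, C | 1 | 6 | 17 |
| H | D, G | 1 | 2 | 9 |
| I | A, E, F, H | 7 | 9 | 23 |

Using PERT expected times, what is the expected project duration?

te_A = (1 + 4·5 + 9)/6 = 30/6 = 5
te_B = (8 + 4·12 + 22)/6 = 78/6 = 13
te_C = (9 + 4·11 + 19)/6 = 72/6 = 12
te_D = (7 + 4·8 + 15)/6 = 54/6 = 9
te_E = (3 + 4·7 + 17)/6 = 48/6 = 8
te_F = (1 + 4·3 + 5)/6 = 18/6 = 3
te_G = (1 + 4·6 + 17)/6 = 42/6 = 7
te_H = (1 + 4·2 + 9)/6 = 18/6 = 3
te_I = (7 + 4·9 + 23)/6 = 66/6 = 11

Forward pass:
ES_A = 0; EF_A = 5
ES_B = 0; EF_B = 13
ES_C = 0; EF_C = 12
ES_D = 0; EF_D = 9
ES_E = max(EF_C=12, EF_D=9) = 12; EF_E = 12+8 = 20
ES_F = 13; EF_F = 13+3 = 16
ES_G = max(EF_B=13, EF_C=12) = 13; EF_G = 13+7 = 20
ES_H = max(EF_D=9, EF_G=20) = 20; EF_H = 20+3 = 23
ES_I = max(EF_A=5, EF_E=20, EF_F=16, EF_H=23) = 23; EF_I = 23+11 = 34
Expected project duration μ = 34 days. Critical path: B → G → H → I.

34 days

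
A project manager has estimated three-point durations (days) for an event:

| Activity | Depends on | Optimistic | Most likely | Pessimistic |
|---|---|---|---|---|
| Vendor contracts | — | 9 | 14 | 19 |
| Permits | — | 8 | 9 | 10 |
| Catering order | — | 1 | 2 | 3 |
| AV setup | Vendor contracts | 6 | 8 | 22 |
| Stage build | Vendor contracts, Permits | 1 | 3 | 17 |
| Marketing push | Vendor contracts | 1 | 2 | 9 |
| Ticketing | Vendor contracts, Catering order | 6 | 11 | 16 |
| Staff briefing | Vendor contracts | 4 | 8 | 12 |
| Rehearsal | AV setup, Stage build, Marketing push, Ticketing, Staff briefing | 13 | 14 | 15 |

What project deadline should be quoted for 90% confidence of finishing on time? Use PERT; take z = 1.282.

te_Vendor contracts = (9 + 4·14 + 19)/6 = 84/6 = 14; σ²_Vendor contracts = ((19−9)/6)² = 2.778
te_Permits = (8 + 4·9 + 10)/6 = 54/6 = 9; σ²_Permits = ((10−8)/6)² = 0.111
te_Catering order = (1 + 4·2 + 3)/6 = 12/6 = 2; σ²_Catering order = ((3−1)/6)² = 0.111
te_AV setup = (6 + 4·8 + 22)/6 = 60/6 = 10; σ²_AV setup = ((22−6)/6)² = 7.111
te_Stage build = (1 + 4·3 + 17)/6 = 30/6 = 5; σ²_Stage build = ((17−1)/6)² = 7.111
te_Marketing push = (1 + 4·2 + 9)/6 = 18/6 = 3; σ²_Marketing push = ((9−1)/6)² = 1.778
te_Ticketing = (6 + 4·11 + 16)/6 = 66/6 = 11; σ²_Ticketing = ((16−6)/6)² = 2.778
te_Staff briefing = (4 + 4·8 + 12)/6 = 48/6 = 8; σ²_Staff briefing = ((12−4)/6)² = 1.778
te_Rehearsal = (13 + 4·14 + 15)/6 = 84/6 = 14; σ²_Rehearsal = ((15−13)/6)² = 0.111

Forward pass:
ES_Vendor contracts = 0; EF_Vendor contracts = 14
ES_Permits = 0; EF_Permits = 9
ES_Catering order = 0; EF_Catering order = 2
ES_AV setup = 14; EF_AV setup = 14+10 = 24
ES_Stage build = max(EF_Vendor contracts=14, EF_Permits=9) = 14; EF_Stage build = 14+5 = 19
ES_Marketing push = 14; EF_Marketing push = 14+3 = 17
ES_Ticketing = max(EF_Vendor contracts=14, EF_Catering order=2) = 14; EF_Ticketing = 14+11 = 25
ES_Staff briefing = 14; EF_Staff briefing = 14+8 = 22
ES_Rehearsal = max(EF_AV setup=24, EF_Stage build=19, EF_Marketing push=17, EF_Ticketing=25, EF_Staff briefing=22) = 25; EF_Rehearsal = 25+14 = 39
Expected project duration μ = 39 days. Critical path: Vendor contracts → Ticketing → Rehearsal.

Variance along critical path = 2.778 + 2.778 + 0.111 = 5.667; σ = 2.380 days.
D = μ + z·σ = 39 + 1.282·2.380 = 42.1 days

42.1 days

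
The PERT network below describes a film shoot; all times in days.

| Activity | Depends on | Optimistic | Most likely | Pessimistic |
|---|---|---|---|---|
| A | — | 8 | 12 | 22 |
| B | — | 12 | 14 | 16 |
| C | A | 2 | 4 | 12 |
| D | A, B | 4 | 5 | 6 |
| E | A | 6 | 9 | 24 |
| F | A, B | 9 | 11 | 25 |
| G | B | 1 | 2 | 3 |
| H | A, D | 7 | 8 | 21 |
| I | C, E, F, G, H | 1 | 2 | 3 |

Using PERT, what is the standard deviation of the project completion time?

2.47 days

te_A = (8 + 4·12 + 22)/6 = 78/6 = 13; σ²_A = ((22−8)/6)² = 5.444
te_B = (12 + 4·14 + 16)/6 = 84/6 = 14; σ²_B = ((16−12)/6)² = 0.444
te_C = (2 + 4·4 + 12)/6 = 30/6 = 5; σ²_C = ((12−2)/6)² = 2.778
te_D = (4 + 4·5 + 6)/6 = 30/6 = 5; σ²_D = ((6−4)/6)² = 0.111
te_E = (6 + 4·9 + 24)/6 = 66/6 = 11; σ²_E = ((24−6)/6)² = 9.000
te_F = (9 + 4·11 + 25)/6 = 78/6 = 13; σ²_F = ((25−9)/6)² = 7.111
te_G = (1 + 4·2 + 3)/6 = 12/6 = 2; σ²_G = ((3−1)/6)² = 0.111
te_H = (7 + 4·8 + 21)/6 = 60/6 = 10; σ²_H = ((21−7)/6)² = 5.444
te_I = (1 + 4·2 + 3)/6 = 12/6 = 2; σ²_I = ((3−1)/6)² = 0.111

Forward pass:
ES_A = 0; EF_A = 13
ES_B = 0; EF_B = 14
ES_C = 13; EF_C = 13+5 = 18
ES_D = max(EF_A=13, EF_B=14) = 14; EF_D = 14+5 = 19
ES_E = 13; EF_E = 13+11 = 24
ES_F = max(EF_A=13, EF_B=14) = 14; EF_F = 14+13 = 27
ES_G = 14; EF_G = 14+2 = 16
ES_H = max(EF_A=13, EF_D=19) = 19; EF_H = 19+10 = 29
ES_I = max(EF_C=18, EF_E=24, EF_F=27, EF_G=16, EF_H=29) = 29; EF_I = 29+2 = 31
Expected project duration μ = 31 days. Critical path: B → D → H → I.

Variance along critical path = 0.444 + 0.111 + 5.444 + 0.111 = 6.111
σ = √6.111 = 2.472 days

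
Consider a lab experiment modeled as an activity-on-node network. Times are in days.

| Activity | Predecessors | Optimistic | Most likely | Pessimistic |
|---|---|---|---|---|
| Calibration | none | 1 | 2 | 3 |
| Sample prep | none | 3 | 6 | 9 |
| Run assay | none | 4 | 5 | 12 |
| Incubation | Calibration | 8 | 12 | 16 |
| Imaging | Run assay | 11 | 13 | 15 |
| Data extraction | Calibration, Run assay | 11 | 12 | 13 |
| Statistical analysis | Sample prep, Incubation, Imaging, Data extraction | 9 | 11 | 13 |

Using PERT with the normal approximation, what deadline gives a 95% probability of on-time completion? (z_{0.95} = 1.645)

32.7 days

te_Calibration = (1 + 4·2 + 3)/6 = 12/6 = 2; σ²_Calibration = ((3−1)/6)² = 0.111
te_Sample prep = (3 + 4·6 + 9)/6 = 36/6 = 6; σ²_Sample prep = ((9−3)/6)² = 1.000
te_Run assay = (4 + 4·5 + 12)/6 = 36/6 = 6; σ²_Run assay = ((12−4)/6)² = 1.778
te_Incubation = (8 + 4·12 + 16)/6 = 72/6 = 12; σ²_Incubation = ((16−8)/6)² = 1.778
te_Imaging = (11 + 4·13 + 15)/6 = 78/6 = 13; σ²_Imaging = ((15−11)/6)² = 0.444
te_Data extraction = (11 + 4·12 + 13)/6 = 72/6 = 12; σ²_Data extraction = ((13−11)/6)² = 0.111
te_Statistical analysis = (9 + 4·11 + 13)/6 = 66/6 = 11; σ²_Statistical analysis = ((13−9)/6)² = 0.444

Forward pass:
ES_Calibration = 0; EF_Calibration = 2
ES_Sample prep = 0; EF_Sample prep = 6
ES_Run assay = 0; EF_Run assay = 6
ES_Incubation = 2; EF_Incubation = 2+12 = 14
ES_Imaging = 6; EF_Imaging = 6+13 = 19
ES_Data extraction = max(EF_Calibration=2, EF_Run assay=6) = 6; EF_Data extraction = 6+12 = 18
ES_Statistical analysis = max(EF_Sample prep=6, EF_Incubation=14, EF_Imaging=19, EF_Data extraction=18) = 19; EF_Statistical analysis = 19+11 = 30
Expected project duration μ = 30 days. Critical path: Run assay → Imaging → Statistical analysis.

Variance along critical path = 1.778 + 0.444 + 0.444 = 2.667; σ = 1.633 days.
D = μ + z·σ = 30 + 1.645·1.633 = 32.7 days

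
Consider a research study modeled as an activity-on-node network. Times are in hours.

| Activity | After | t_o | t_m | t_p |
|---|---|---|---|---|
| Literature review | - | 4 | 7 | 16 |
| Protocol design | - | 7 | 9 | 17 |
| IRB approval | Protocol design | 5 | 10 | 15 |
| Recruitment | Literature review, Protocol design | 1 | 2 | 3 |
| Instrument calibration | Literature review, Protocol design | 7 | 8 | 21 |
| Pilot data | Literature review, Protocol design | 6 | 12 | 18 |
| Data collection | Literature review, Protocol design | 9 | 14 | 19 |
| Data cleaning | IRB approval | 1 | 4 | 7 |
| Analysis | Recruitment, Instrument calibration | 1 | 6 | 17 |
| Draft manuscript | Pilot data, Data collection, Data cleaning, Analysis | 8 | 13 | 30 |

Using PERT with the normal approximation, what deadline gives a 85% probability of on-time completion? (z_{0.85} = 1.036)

47.6 hours

te_Literature review = (4 + 4·7 + 16)/6 = 48/6 = 8; σ²_Literature review = ((16−4)/6)² = 4.000
te_Protocol design = (7 + 4·9 + 17)/6 = 60/6 = 10; σ²_Protocol design = ((17−7)/6)² = 2.778
te_IRB approval = (5 + 4·10 + 15)/6 = 60/6 = 10; σ²_IRB approval = ((15−5)/6)² = 2.778
te_Recruitment = (1 + 4·2 + 3)/6 = 12/6 = 2; σ²_Recruitment = ((3−1)/6)² = 0.111
te_Instrument calibration = (7 + 4·8 + 21)/6 = 60/6 = 10; σ²_Instrument calibration = ((21−7)/6)² = 5.444
te_Pilot data = (6 + 4·12 + 18)/6 = 72/6 = 12; σ²_Pilot data = ((18−6)/6)² = 4.000
te_Data collection = (9 + 4·14 + 19)/6 = 84/6 = 14; σ²_Data collection = ((19−9)/6)² = 2.778
te_Data cleaning = (1 + 4·4 + 7)/6 = 24/6 = 4; σ²_Data cleaning = ((7−1)/6)² = 1.000
te_Analysis = (1 + 4·6 + 17)/6 = 42/6 = 7; σ²_Analysis = ((17−1)/6)² = 7.111
te_Draft manuscript = (8 + 4·13 + 30)/6 = 90/6 = 15; σ²_Draft manuscript = ((30−8)/6)² = 13.444

Forward pass:
ES_Literature review = 0; EF_Literature review = 8
ES_Protocol design = 0; EF_Protocol design = 10
ES_IRB approval = 10; EF_IRB approval = 10+10 = 20
ES_Recruitment = max(EF_Literature review=8, EF_Protocol design=10) = 10; EF_Recruitment = 10+2 = 12
ES_Instrument calibration = max(EF_Literature review=8, EF_Protocol design=10) = 10; EF_Instrument calibration = 10+10 = 20
ES_Pilot data = max(EF_Literature review=8, EF_Protocol design=10) = 10; EF_Pilot data = 10+12 = 22
ES_Data collection = max(EF_Literature review=8, EF_Protocol design=10) = 10; EF_Data collection = 10+14 = 24
ES_Data cleaning = 20; EF_Data cleaning = 20+4 = 24
ES_Analysis = max(EF_Recruitment=12, EF_Instrument calibration=20) = 20; EF_Analysis = 20+7 = 27
ES_Draft manuscript = max(EF_Pilot data=22, EF_Data collection=24, EF_Data cleaning=24, EF_Analysis=27) = 27; EF_Draft manuscript = 27+15 = 42
Expected project duration μ = 42 hours. Critical path: Protocol design → Instrument calibration → Analysis → Draft manuscript.

Variance along critical path = 2.778 + 5.444 + 7.111 + 13.444 = 28.778; σ = 5.364 hours.
D = μ + z·σ = 42 + 1.036·5.364 = 47.6 hours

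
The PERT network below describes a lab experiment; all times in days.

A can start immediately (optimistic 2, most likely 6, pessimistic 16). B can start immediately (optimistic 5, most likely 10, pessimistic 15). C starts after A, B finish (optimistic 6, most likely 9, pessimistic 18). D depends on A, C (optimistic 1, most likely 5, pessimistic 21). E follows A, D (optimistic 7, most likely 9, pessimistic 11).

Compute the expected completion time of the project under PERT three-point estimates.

te_A = (2 + 4·6 + 16)/6 = 42/6 = 7
te_B = (5 + 4·10 + 15)/6 = 60/6 = 10
te_C = (6 + 4·9 + 18)/6 = 60/6 = 10
te_D = (1 + 4·5 + 21)/6 = 42/6 = 7
te_E = (7 + 4·9 + 11)/6 = 54/6 = 9

Forward pass:
ES_A = 0; EF_A = 7
ES_B = 0; EF_B = 10
ES_C = max(EF_A=7, EF_B=10) = 10; EF_C = 10+10 = 20
ES_D = max(EF_A=7, EF_C=20) = 20; EF_D = 20+7 = 27
ES_E = max(EF_A=7, EF_D=27) = 27; EF_E = 27+9 = 36
Expected project duration μ = 36 days. Critical path: B → C → D → E.

36 days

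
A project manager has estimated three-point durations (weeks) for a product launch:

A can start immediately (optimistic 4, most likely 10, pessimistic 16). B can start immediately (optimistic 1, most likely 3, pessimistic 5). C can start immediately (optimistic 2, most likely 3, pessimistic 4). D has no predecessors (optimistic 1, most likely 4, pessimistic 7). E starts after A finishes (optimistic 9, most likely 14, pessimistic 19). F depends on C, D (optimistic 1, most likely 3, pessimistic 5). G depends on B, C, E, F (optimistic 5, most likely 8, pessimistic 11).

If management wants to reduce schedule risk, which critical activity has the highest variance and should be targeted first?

te_A = (4 + 4·10 + 16)/6 = 60/6 = 10; σ²_A = ((16−4)/6)² = 4.000
te_B = (1 + 4·3 + 5)/6 = 18/6 = 3; σ²_B = ((5−1)/6)² = 0.444
te_C = (2 + 4·3 + 4)/6 = 18/6 = 3; σ²_C = ((4−2)/6)² = 0.111
te_D = (1 + 4·4 + 7)/6 = 24/6 = 4; σ²_D = ((7−1)/6)² = 1.000
te_E = (9 + 4·14 + 19)/6 = 84/6 = 14; σ²_E = ((19−9)/6)² = 2.778
te_F = (1 + 4·3 + 5)/6 = 18/6 = 3; σ²_F = ((5−1)/6)² = 0.444
te_G = (5 + 4·8 + 11)/6 = 48/6 = 8; σ²_G = ((11−5)/6)² = 1.000

Forward pass:
ES_A = 0; EF_A = 10
ES_B = 0; EF_B = 3
ES_C = 0; EF_C = 3
ES_D = 0; EF_D = 4
ES_E = 10; EF_E = 10+14 = 24
ES_F = max(EF_C=3, EF_D=4) = 4; EF_F = 4+3 = 7
ES_G = max(EF_B=3, EF_C=3, EF_E=24, EF_F=7) = 24; EF_G = 24+8 = 32
Expected project duration μ = 32 weeks. Critical path: A → E → G.

Variances on critical path: σ²_A=4.000, σ²_E=2.778, σ²_G=1.000.
Largest is σ²_A = 4.000.

A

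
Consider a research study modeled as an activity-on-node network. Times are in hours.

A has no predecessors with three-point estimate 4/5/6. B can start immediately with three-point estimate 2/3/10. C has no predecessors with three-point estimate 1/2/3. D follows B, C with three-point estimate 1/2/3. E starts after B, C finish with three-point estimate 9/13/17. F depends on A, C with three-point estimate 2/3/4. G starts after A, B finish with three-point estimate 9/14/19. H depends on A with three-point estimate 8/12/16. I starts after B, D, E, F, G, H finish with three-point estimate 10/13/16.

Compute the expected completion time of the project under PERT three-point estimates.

32 hours

te_A = (4 + 4·5 + 6)/6 = 30/6 = 5
te_B = (2 + 4·3 + 10)/6 = 24/6 = 4
te_C = (1 + 4·2 + 3)/6 = 12/6 = 2
te_D = (1 + 4·2 + 3)/6 = 12/6 = 2
te_E = (9 + 4·13 + 17)/6 = 78/6 = 13
te_F = (2 + 4·3 + 4)/6 = 18/6 = 3
te_G = (9 + 4·14 + 19)/6 = 84/6 = 14
te_H = (8 + 4·12 + 16)/6 = 72/6 = 12
te_I = (10 + 4·13 + 16)/6 = 78/6 = 13

Forward pass:
ES_A = 0; EF_A = 5
ES_B = 0; EF_B = 4
ES_C = 0; EF_C = 2
ES_D = max(EF_B=4, EF_C=2) = 4; EF_D = 4+2 = 6
ES_E = max(EF_B=4, EF_C=2) = 4; EF_E = 4+13 = 17
ES_F = max(EF_A=5, EF_C=2) = 5; EF_F = 5+3 = 8
ES_G = max(EF_A=5, EF_B=4) = 5; EF_G = 5+14 = 19
ES_H = 5; EF_H = 5+12 = 17
ES_I = max(EF_B=4, EF_D=6, EF_E=17, EF_F=8, EF_G=19, EF_H=17) = 19; EF_I = 19+13 = 32
Expected project duration μ = 32 hours. Critical path: A → G → I.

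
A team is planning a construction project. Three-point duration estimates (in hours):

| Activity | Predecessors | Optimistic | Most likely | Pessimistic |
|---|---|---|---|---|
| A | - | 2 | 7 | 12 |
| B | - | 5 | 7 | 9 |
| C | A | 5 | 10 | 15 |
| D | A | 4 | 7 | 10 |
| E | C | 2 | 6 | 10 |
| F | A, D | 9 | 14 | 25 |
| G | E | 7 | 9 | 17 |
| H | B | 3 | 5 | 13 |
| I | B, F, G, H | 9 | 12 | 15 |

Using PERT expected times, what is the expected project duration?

te_A = (2 + 4·7 + 12)/6 = 42/6 = 7
te_B = (5 + 4·7 + 9)/6 = 42/6 = 7
te_C = (5 + 4·10 + 15)/6 = 60/6 = 10
te_D = (4 + 4·7 + 10)/6 = 42/6 = 7
te_E = (2 + 4·6 + 10)/6 = 36/6 = 6
te_F = (9 + 4·14 + 25)/6 = 90/6 = 15
te_G = (7 + 4·9 + 17)/6 = 60/6 = 10
te_H = (3 + 4·5 + 13)/6 = 36/6 = 6
te_I = (9 + 4·12 + 15)/6 = 72/6 = 12

Forward pass:
ES_A = 0; EF_A = 7
ES_B = 0; EF_B = 7
ES_C = 7; EF_C = 7+10 = 17
ES_D = 7; EF_D = 7+7 = 14
ES_E = 17; EF_E = 17+6 = 23
ES_F = max(EF_A=7, EF_D=14) = 14; EF_F = 14+15 = 29
ES_G = 23; EF_G = 23+10 = 33
ES_H = 7; EF_H = 7+6 = 13
ES_I = max(EF_B=7, EF_F=29, EF_G=33, EF_H=13) = 33; EF_I = 33+12 = 45
Expected project duration μ = 45 hours. Critical path: A → C → E → G → I.

45 hours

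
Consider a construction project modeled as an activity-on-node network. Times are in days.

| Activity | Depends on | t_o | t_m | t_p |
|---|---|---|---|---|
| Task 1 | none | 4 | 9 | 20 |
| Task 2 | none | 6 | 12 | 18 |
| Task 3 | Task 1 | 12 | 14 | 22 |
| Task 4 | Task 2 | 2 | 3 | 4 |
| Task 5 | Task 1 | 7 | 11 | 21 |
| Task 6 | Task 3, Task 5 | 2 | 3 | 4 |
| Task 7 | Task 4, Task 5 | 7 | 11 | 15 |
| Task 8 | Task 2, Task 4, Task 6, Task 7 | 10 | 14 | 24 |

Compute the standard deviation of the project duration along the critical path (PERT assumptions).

4.45 days

te_Task 1 = (4 + 4·9 + 20)/6 = 60/6 = 10; σ²_Task 1 = ((20−4)/6)² = 7.111
te_Task 2 = (6 + 4·12 + 18)/6 = 72/6 = 12; σ²_Task 2 = ((18−6)/6)² = 4.000
te_Task 3 = (12 + 4·14 + 22)/6 = 90/6 = 15; σ²_Task 3 = ((22−12)/6)² = 2.778
te_Task 4 = (2 + 4·3 + 4)/6 = 18/6 = 3; σ²_Task 4 = ((4−2)/6)² = 0.111
te_Task 5 = (7 + 4·11 + 21)/6 = 72/6 = 12; σ²_Task 5 = ((21−7)/6)² = 5.444
te_Task 6 = (2 + 4·3 + 4)/6 = 18/6 = 3; σ²_Task 6 = ((4−2)/6)² = 0.111
te_Task 7 = (7 + 4·11 + 15)/6 = 66/6 = 11; σ²_Task 7 = ((15−7)/6)² = 1.778
te_Task 8 = (10 + 4·14 + 24)/6 = 90/6 = 15; σ²_Task 8 = ((24−10)/6)² = 5.444

Forward pass:
ES_Task 1 = 0; EF_Task 1 = 10
ES_Task 2 = 0; EF_Task 2 = 12
ES_Task 3 = 10; EF_Task 3 = 10+15 = 25
ES_Task 4 = 12; EF_Task 4 = 12+3 = 15
ES_Task 5 = 10; EF_Task 5 = 10+12 = 22
ES_Task 6 = max(EF_Task 3=25, EF_Task 5=22) = 25; EF_Task 6 = 25+3 = 28
ES_Task 7 = max(EF_Task 4=15, EF_Task 5=22) = 22; EF_Task 7 = 22+11 = 33
ES_Task 8 = max(EF_Task 2=12, EF_Task 4=15, EF_Task 6=28, EF_Task 7=33) = 33; EF_Task 8 = 33+15 = 48
Expected project duration μ = 48 days. Critical path: Task 1 → Task 5 → Task 7 → Task 8.

Variance along critical path = 7.111 + 5.444 + 1.778 + 5.444 = 19.778
σ = √19.778 = 4.447 days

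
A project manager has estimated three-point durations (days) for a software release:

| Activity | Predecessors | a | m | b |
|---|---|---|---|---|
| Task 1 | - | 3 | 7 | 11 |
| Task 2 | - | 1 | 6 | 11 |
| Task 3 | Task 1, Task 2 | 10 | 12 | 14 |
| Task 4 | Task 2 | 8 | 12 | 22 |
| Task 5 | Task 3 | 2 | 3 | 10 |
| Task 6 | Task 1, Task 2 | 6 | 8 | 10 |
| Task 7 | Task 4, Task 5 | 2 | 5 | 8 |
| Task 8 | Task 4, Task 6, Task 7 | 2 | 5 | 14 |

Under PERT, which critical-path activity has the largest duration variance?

Task 8

te_Task 1 = (3 + 4·7 + 11)/6 = 42/6 = 7; σ²_Task 1 = ((11−3)/6)² = 1.778
te_Task 2 = (1 + 4·6 + 11)/6 = 36/6 = 6; σ²_Task 2 = ((11−1)/6)² = 2.778
te_Task 3 = (10 + 4·12 + 14)/6 = 72/6 = 12; σ²_Task 3 = ((14−10)/6)² = 0.444
te_Task 4 = (8 + 4·12 + 22)/6 = 78/6 = 13; σ²_Task 4 = ((22−8)/6)² = 5.444
te_Task 5 = (2 + 4·3 + 10)/6 = 24/6 = 4; σ²_Task 5 = ((10−2)/6)² = 1.778
te_Task 6 = (6 + 4·8 + 10)/6 = 48/6 = 8; σ²_Task 6 = ((10−6)/6)² = 0.444
te_Task 7 = (2 + 4·5 + 8)/6 = 30/6 = 5; σ²_Task 7 = ((8−2)/6)² = 1.000
te_Task 8 = (2 + 4·5 + 14)/6 = 36/6 = 6; σ²_Task 8 = ((14−2)/6)² = 4.000

Forward pass:
ES_Task 1 = 0; EF_Task 1 = 7
ES_Task 2 = 0; EF_Task 2 = 6
ES_Task 3 = max(EF_Task 1=7, EF_Task 2=6) = 7; EF_Task 3 = 7+12 = 19
ES_Task 4 = 6; EF_Task 4 = 6+13 = 19
ES_Task 5 = 19; EF_Task 5 = 19+4 = 23
ES_Task 6 = max(EF_Task 1=7, EF_Task 2=6) = 7; EF_Task 6 = 7+8 = 15
ES_Task 7 = max(EF_Task 4=19, EF_Task 5=23) = 23; EF_Task 7 = 23+5 = 28
ES_Task 8 = max(EF_Task 4=19, EF_Task 6=15, EF_Task 7=28) = 28; EF_Task 8 = 28+6 = 34
Expected project duration μ = 34 days. Critical path: Task 1 → Task 3 → Task 5 → Task 7 → Task 8.

Variances on critical path: σ²_Task 1=1.778, σ²_Task 3=0.444, σ²_Task 5=1.778, σ²_Task 7=1.000, σ²_Task 8=4.000.
Largest is σ²_Task 8 = 4.000.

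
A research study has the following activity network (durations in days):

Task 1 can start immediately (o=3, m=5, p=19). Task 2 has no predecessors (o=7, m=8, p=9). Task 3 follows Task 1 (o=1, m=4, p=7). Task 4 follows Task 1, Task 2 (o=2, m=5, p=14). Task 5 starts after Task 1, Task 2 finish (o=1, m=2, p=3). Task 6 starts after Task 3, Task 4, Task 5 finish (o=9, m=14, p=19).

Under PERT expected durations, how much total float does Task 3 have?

3 days

te_Task 1 = (3 + 4·5 + 19)/6 = 42/6 = 7
te_Task 2 = (7 + 4·8 + 9)/6 = 48/6 = 8
te_Task 3 = (1 + 4·4 + 7)/6 = 24/6 = 4
te_Task 4 = (2 + 4·5 + 14)/6 = 36/6 = 6
te_Task 5 = (1 + 4·2 + 3)/6 = 12/6 = 2
te_Task 6 = (9 + 4·14 + 19)/6 = 84/6 = 14

Forward pass:
ES_Task 1 = 0; EF_Task 1 = 7
ES_Task 2 = 0; EF_Task 2 = 8
ES_Task 3 = 7; EF_Task 3 = 7+4 = 11
ES_Task 4 = max(EF_Task 1=7, EF_Task 2=8) = 8; EF_Task 4 = 8+6 = 14
ES_Task 5 = max(EF_Task 1=7, EF_Task 2=8) = 8; EF_Task 5 = 8+2 = 10
ES_Task 6 = max(EF_Task 3=11, EF_Task 4=14, EF_Task 5=10) = 14; EF_Task 6 = 14+14 = 28
Expected project duration μ = 28 days. Critical path: Task 2 → Task 4 → Task 6.

Backward pass:
LF_Task 6 = 28; LS_Task 6 = 28−14 = 14
LF_Task 5 = LS_Task 6 = 14; LS_Task 5 = 14−2 = 12
LF_Task 4 = LS_Task 6 = 14; LS_Task 4 = 14−6 = 8
LF_Task 3 = LS_Task 6 = 14; LS_Task 3 = 14−4 = 10
LF_Task 2 = min(LS_Task 4=8, LS_Task 5=12) = 8; LS_Task 2 = 8−8 = 0
LF_Task 1 = min(LS_Task 3=10, LS_Task 4=8, LS_Task 5=12) = 8; LS_Task 1 = 8−7 = 1
Slack_Task 3 = LS_Task 3 − ES_Task 3 = 10 − 7 = 3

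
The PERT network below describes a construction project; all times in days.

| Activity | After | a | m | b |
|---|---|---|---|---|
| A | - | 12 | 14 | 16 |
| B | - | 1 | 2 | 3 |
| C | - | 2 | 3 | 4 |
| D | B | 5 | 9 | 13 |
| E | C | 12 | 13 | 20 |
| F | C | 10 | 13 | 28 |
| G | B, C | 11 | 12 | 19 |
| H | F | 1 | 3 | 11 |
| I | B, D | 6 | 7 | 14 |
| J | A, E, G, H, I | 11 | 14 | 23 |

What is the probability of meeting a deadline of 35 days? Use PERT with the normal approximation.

0.308

te_A = (12 + 4·14 + 16)/6 = 84/6 = 14; σ²_A = ((16−12)/6)² = 0.444
te_B = (1 + 4·2 + 3)/6 = 12/6 = 2; σ²_B = ((3−1)/6)² = 0.111
te_C = (2 + 4·3 + 4)/6 = 18/6 = 3; σ²_C = ((4−2)/6)² = 0.111
te_D = (5 + 4·9 + 13)/6 = 54/6 = 9; σ²_D = ((13−5)/6)² = 1.778
te_E = (12 + 4·13 + 20)/6 = 84/6 = 14; σ²_E = ((20−12)/6)² = 1.778
te_F = (10 + 4·13 + 28)/6 = 90/6 = 15; σ²_F = ((28−10)/6)² = 9.000
te_G = (11 + 4·12 + 19)/6 = 78/6 = 13; σ²_G = ((19−11)/6)² = 1.778
te_H = (1 + 4·3 + 11)/6 = 24/6 = 4; σ²_H = ((11−1)/6)² = 2.778
te_I = (6 + 4·7 + 14)/6 = 48/6 = 8; σ²_I = ((14−6)/6)² = 1.778
te_J = (11 + 4·14 + 23)/6 = 90/6 = 15; σ²_J = ((23−11)/6)² = 4.000

Forward pass:
ES_A = 0; EF_A = 14
ES_B = 0; EF_B = 2
ES_C = 0; EF_C = 3
ES_D = 2; EF_D = 2+9 = 11
ES_E = 3; EF_E = 3+14 = 17
ES_F = 3; EF_F = 3+15 = 18
ES_G = max(EF_B=2, EF_C=3) = 3; EF_G = 3+13 = 16
ES_H = 18; EF_H = 18+4 = 22
ES_I = max(EF_B=2, EF_D=11) = 11; EF_I = 11+8 = 19
ES_J = max(EF_A=14, EF_E=17, EF_G=16, EF_H=22, EF_I=19) = 22; EF_J = 22+15 = 37
Expected project duration μ = 37 days. Critical path: C → F → H → J.

Variance along critical path = 0.111 + 9.000 + 2.778 + 4.000 = 15.889; σ = √15.889 = 3.986 days.
Z = (35 − 37) / 3.986 = -0.502
P(T ≤ 35) = Φ(-0.502) ≈ 0.308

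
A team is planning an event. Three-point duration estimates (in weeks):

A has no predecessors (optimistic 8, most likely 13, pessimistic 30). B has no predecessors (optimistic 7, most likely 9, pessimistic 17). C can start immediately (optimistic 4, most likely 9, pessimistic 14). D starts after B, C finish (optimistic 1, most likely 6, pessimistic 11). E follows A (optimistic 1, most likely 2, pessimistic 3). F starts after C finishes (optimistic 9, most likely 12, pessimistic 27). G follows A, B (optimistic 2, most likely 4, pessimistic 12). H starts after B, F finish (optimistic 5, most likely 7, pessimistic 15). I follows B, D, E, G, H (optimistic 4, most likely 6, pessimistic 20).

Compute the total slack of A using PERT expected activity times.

11 weeks

te_A = (8 + 4·13 + 30)/6 = 90/6 = 15
te_B = (7 + 4·9 + 17)/6 = 60/6 = 10
te_C = (4 + 4·9 + 14)/6 = 54/6 = 9
te_D = (1 + 4·6 + 11)/6 = 36/6 = 6
te_E = (1 + 4·2 + 3)/6 = 12/6 = 2
te_F = (9 + 4·12 + 27)/6 = 84/6 = 14
te_G = (2 + 4·4 + 12)/6 = 30/6 = 5
te_H = (5 + 4·7 + 15)/6 = 48/6 = 8
te_I = (4 + 4·6 + 20)/6 = 48/6 = 8

Forward pass:
ES_A = 0; EF_A = 15
ES_B = 0; EF_B = 10
ES_C = 0; EF_C = 9
ES_D = max(EF_B=10, EF_C=9) = 10; EF_D = 10+6 = 16
ES_E = 15; EF_E = 15+2 = 17
ES_F = 9; EF_F = 9+14 = 23
ES_G = max(EF_A=15, EF_B=10) = 15; EF_G = 15+5 = 20
ES_H = max(EF_B=10, EF_F=23) = 23; EF_H = 23+8 = 31
ES_I = max(EF_B=10, EF_D=16, EF_E=17, EF_G=20, EF_H=31) = 31; EF_I = 31+8 = 39
Expected project duration μ = 39 weeks. Critical path: C → F → H → I.

Backward pass:
LF_I = 39; LS_I = 39−8 = 31
LF_H = LS_I = 31; LS_H = 31−8 = 23
LF_G = LS_I = 31; LS_G = 31−5 = 26
LF_F = LS_H = 23; LS_F = 23−14 = 9
LF_E = LS_I = 31; LS_E = 31−2 = 29
LF_D = LS_I = 31; LS_D = 31−6 = 25
LF_C = min(LS_D=25, LS_F=9) = 9; LS_C = 9−9 = 0
LF_B = min(LS_D=25, LS_G=26, LS_H=23, LS_I=31) = 23; LS_B = 23−10 = 13
LF_A = min(LS_E=29, LS_G=26) = 26; LS_A = 26−15 = 11
Slack_A = LS_A − ES_A = 11 − 0 = 11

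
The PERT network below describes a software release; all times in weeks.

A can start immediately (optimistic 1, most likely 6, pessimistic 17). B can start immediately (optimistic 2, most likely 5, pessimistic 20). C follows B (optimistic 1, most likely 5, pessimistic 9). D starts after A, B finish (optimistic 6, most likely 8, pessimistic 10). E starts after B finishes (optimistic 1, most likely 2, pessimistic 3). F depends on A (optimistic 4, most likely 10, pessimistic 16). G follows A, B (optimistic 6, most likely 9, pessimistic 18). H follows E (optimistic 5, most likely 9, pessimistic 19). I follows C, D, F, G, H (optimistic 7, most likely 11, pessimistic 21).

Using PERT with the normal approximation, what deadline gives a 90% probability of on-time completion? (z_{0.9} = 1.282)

36.7 weeks

te_A = (1 + 4·6 + 17)/6 = 42/6 = 7; σ²_A = ((17−1)/6)² = 7.111
te_B = (2 + 4·5 + 20)/6 = 42/6 = 7; σ²_B = ((20−2)/6)² = 9.000
te_C = (1 + 4·5 + 9)/6 = 30/6 = 5; σ²_C = ((9−1)/6)² = 1.778
te_D = (6 + 4·8 + 10)/6 = 48/6 = 8; σ²_D = ((10−6)/6)² = 0.444
te_E = (1 + 4·2 + 3)/6 = 12/6 = 2; σ²_E = ((3−1)/6)² = 0.111
te_F = (4 + 4·10 + 16)/6 = 60/6 = 10; σ²_F = ((16−4)/6)² = 4.000
te_G = (6 + 4·9 + 18)/6 = 60/6 = 10; σ²_G = ((18−6)/6)² = 4.000
te_H = (5 + 4·9 + 19)/6 = 60/6 = 10; σ²_H = ((19−5)/6)² = 5.444
te_I = (7 + 4·11 + 21)/6 = 72/6 = 12; σ²_I = ((21−7)/6)² = 5.444

Forward pass:
ES_A = 0; EF_A = 7
ES_B = 0; EF_B = 7
ES_C = 7; EF_C = 7+5 = 12
ES_D = max(EF_A=7, EF_B=7) = 7; EF_D = 7+8 = 15
ES_E = 7; EF_E = 7+2 = 9
ES_F = 7; EF_F = 7+10 = 17
ES_G = max(EF_A=7, EF_B=7) = 7; EF_G = 7+10 = 17
ES_H = 9; EF_H = 9+10 = 19
ES_I = max(EF_C=12, EF_D=15, EF_F=17, EF_G=17, EF_H=19) = 19; EF_I = 19+12 = 31
Expected project duration μ = 31 weeks. Critical path: B → E → H → I.

Variance along critical path = 9.000 + 0.111 + 5.444 + 5.444 = 20.000; σ = 4.472 weeks.
D = μ + z·σ = 31 + 1.282·4.472 = 36.7 weeks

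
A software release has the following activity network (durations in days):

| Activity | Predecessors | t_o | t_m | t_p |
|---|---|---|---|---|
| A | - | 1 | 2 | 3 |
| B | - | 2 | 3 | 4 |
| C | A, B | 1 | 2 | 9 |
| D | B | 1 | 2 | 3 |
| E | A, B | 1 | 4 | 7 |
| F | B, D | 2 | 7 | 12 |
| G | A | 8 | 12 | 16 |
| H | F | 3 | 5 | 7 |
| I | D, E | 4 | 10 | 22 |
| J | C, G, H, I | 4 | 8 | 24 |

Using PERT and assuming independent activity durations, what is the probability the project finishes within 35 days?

0.936

te_A = (1 + 4·2 + 3)/6 = 12/6 = 2; σ²_A = ((3−1)/6)² = 0.111
te_B = (2 + 4·3 + 4)/6 = 18/6 = 3; σ²_B = ((4−2)/6)² = 0.111
te_C = (1 + 4·2 + 9)/6 = 18/6 = 3; σ²_C = ((9−1)/6)² = 1.778
te_D = (1 + 4·2 + 3)/6 = 12/6 = 2; σ²_D = ((3−1)/6)² = 0.111
te_E = (1 + 4·4 + 7)/6 = 24/6 = 4; σ²_E = ((7−1)/6)² = 1.000
te_F = (2 + 4·7 + 12)/6 = 42/6 = 7; σ²_F = ((12−2)/6)² = 2.778
te_G = (8 + 4·12 + 16)/6 = 72/6 = 12; σ²_G = ((16−8)/6)² = 1.778
te_H = (3 + 4·5 + 7)/6 = 30/6 = 5; σ²_H = ((7−3)/6)² = 0.444
te_I = (4 + 4·10 + 22)/6 = 66/6 = 11; σ²_I = ((22−4)/6)² = 9.000
te_J = (4 + 4·8 + 24)/6 = 60/6 = 10; σ²_J = ((24−4)/6)² = 11.111

Forward pass:
ES_A = 0; EF_A = 2
ES_B = 0; EF_B = 3
ES_C = max(EF_A=2, EF_B=3) = 3; EF_C = 3+3 = 6
ES_D = 3; EF_D = 3+2 = 5
ES_E = max(EF_A=2, EF_B=3) = 3; EF_E = 3+4 = 7
ES_F = max(EF_B=3, EF_D=5) = 5; EF_F = 5+7 = 12
ES_G = 2; EF_G = 2+12 = 14
ES_H = 12; EF_H = 12+5 = 17
ES_I = max(EF_D=5, EF_E=7) = 7; EF_I = 7+11 = 18
ES_J = max(EF_C=6, EF_G=14, EF_H=17, EF_I=18) = 18; EF_J = 18+10 = 28
Expected project duration μ = 28 days. Critical path: B → E → I → J.

Variance along critical path = 0.111 + 1.000 + 9.000 + 11.111 = 21.222; σ = √21.222 = 4.607 days.
Z = (35 − 28) / 4.607 = 1.520
P(T ≤ 35) = Φ(1.520) ≈ 0.936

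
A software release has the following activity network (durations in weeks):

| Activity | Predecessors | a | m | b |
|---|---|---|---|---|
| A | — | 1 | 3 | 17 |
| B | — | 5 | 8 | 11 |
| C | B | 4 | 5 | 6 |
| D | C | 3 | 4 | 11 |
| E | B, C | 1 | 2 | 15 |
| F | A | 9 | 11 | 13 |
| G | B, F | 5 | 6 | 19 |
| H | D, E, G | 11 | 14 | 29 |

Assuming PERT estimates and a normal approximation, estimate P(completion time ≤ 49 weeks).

te_A = (1 + 4·3 + 17)/6 = 30/6 = 5; σ²_A = ((17−1)/6)² = 7.111
te_B = (5 + 4·8 + 11)/6 = 48/6 = 8; σ²_B = ((11−5)/6)² = 1.000
te_C = (4 + 4·5 + 6)/6 = 30/6 = 5; σ²_C = ((6−4)/6)² = 0.111
te_D = (3 + 4·4 + 11)/6 = 30/6 = 5; σ²_D = ((11−3)/6)² = 1.778
te_E = (1 + 4·2 + 15)/6 = 24/6 = 4; σ²_E = ((15−1)/6)² = 5.444
te_F = (9 + 4·11 + 13)/6 = 66/6 = 11; σ²_F = ((13−9)/6)² = 0.444
te_G = (5 + 4·6 + 19)/6 = 48/6 = 8; σ²_G = ((19−5)/6)² = 5.444
te_H = (11 + 4·14 + 29)/6 = 96/6 = 16; σ²_H = ((29−11)/6)² = 9.000

Forward pass:
ES_A = 0; EF_A = 5
ES_B = 0; EF_B = 8
ES_C = 8; EF_C = 8+5 = 13
ES_D = 13; EF_D = 13+5 = 18
ES_E = max(EF_B=8, EF_C=13) = 13; EF_E = 13+4 = 17
ES_F = 5; EF_F = 5+11 = 16
ES_G = max(EF_B=8, EF_F=16) = 16; EF_G = 16+8 = 24
ES_H = max(EF_D=18, EF_E=17, EF_G=24) = 24; EF_H = 24+16 = 40
Expected project duration μ = 40 weeks. Critical path: A → F → G → H.

Variance along critical path = 7.111 + 0.444 + 5.444 + 9.000 = 22.000; σ = √22.000 = 4.690 weeks.
Z = (49 − 40) / 4.690 = 1.919
P(T ≤ 49) = Φ(1.919) ≈ 0.972

0.972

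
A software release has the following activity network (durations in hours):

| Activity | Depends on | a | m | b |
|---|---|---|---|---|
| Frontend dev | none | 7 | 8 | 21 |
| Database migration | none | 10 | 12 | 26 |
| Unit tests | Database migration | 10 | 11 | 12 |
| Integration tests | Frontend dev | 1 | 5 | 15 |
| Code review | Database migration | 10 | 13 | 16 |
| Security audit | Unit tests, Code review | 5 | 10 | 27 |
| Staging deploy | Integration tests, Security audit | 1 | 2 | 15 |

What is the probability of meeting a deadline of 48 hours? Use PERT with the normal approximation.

0.832

te_Frontend dev = (7 + 4·8 + 21)/6 = 60/6 = 10; σ²_Frontend dev = ((21−7)/6)² = 5.444
te_Database migration = (10 + 4·12 + 26)/6 = 84/6 = 14; σ²_Database migration = ((26−10)/6)² = 7.111
te_Unit tests = (10 + 4·11 + 12)/6 = 66/6 = 11; σ²_Unit tests = ((12−10)/6)² = 0.111
te_Integration tests = (1 + 4·5 + 15)/6 = 36/6 = 6; σ²_Integration tests = ((15−1)/6)² = 5.444
te_Code review = (10 + 4·13 + 16)/6 = 78/6 = 13; σ²_Code review = ((16−10)/6)² = 1.000
te_Security audit = (5 + 4·10 + 27)/6 = 72/6 = 12; σ²_Security audit = ((27−5)/6)² = 13.444
te_Staging deploy = (1 + 4·2 + 15)/6 = 24/6 = 4; σ²_Staging deploy = ((15−1)/6)² = 5.444

Forward pass:
ES_Frontend dev = 0; EF_Frontend dev = 10
ES_Database migration = 0; EF_Database migration = 14
ES_Unit tests = 14; EF_Unit tests = 14+11 = 25
ES_Integration tests = 10; EF_Integration tests = 10+6 = 16
ES_Code review = 14; EF_Code review = 14+13 = 27
ES_Security audit = max(EF_Unit tests=25, EF_Code review=27) = 27; EF_Security audit = 27+12 = 39
ES_Staging deploy = max(EF_Integration tests=16, EF_Security audit=39) = 39; EF_Staging deploy = 39+4 = 43
Expected project duration μ = 43 hours. Critical path: Database migration → Code review → Security audit → Staging deploy.

Variance along critical path = 7.111 + 1.000 + 13.444 + 5.444 = 27.000; σ = √27.000 = 5.196 hours.
Z = (48 − 43) / 5.196 = 0.962
P(T ≤ 48) = Φ(0.962) ≈ 0.832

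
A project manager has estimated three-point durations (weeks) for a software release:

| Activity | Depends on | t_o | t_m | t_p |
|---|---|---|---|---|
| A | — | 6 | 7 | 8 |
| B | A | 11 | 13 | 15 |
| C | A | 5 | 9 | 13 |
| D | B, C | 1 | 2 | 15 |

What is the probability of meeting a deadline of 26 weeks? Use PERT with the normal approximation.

te_A = (6 + 4·7 + 8)/6 = 42/6 = 7; σ²_A = ((8−6)/6)² = 0.111
te_B = (11 + 4·13 + 15)/6 = 78/6 = 13; σ²_B = ((15−11)/6)² = 0.444
te_C = (5 + 4·9 + 13)/6 = 54/6 = 9; σ²_C = ((13−5)/6)² = 1.778
te_D = (1 + 4·2 + 15)/6 = 24/6 = 4; σ²_D = ((15−1)/6)² = 5.444

Forward pass:
ES_A = 0; EF_A = 7
ES_B = 7; EF_B = 7+13 = 20
ES_C = 7; EF_C = 7+9 = 16
ES_D = max(EF_B=20, EF_C=16) = 20; EF_D = 20+4 = 24
Expected project duration μ = 24 weeks. Critical path: A → B → D.

Variance along critical path = 0.111 + 0.444 + 5.444 = 6.000; σ = √6.000 = 2.449 weeks.
Z = (26 − 24) / 2.449 = 0.816
P(T ≤ 26) = Φ(0.816) ≈ 0.793

0.793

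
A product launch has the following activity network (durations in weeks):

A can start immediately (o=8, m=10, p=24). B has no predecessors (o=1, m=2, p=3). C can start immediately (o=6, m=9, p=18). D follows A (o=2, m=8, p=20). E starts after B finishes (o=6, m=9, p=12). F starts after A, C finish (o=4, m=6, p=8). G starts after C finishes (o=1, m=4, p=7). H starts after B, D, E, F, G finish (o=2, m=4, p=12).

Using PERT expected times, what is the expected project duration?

te_A = (8 + 4·10 + 24)/6 = 72/6 = 12
te_B = (1 + 4·2 + 3)/6 = 12/6 = 2
te_C = (6 + 4·9 + 18)/6 = 60/6 = 10
te_D = (2 + 4·8 + 20)/6 = 54/6 = 9
te_E = (6 + 4·9 + 12)/6 = 54/6 = 9
te_F = (4 + 4·6 + 8)/6 = 36/6 = 6
te_G = (1 + 4·4 + 7)/6 = 24/6 = 4
te_H = (2 + 4·4 + 12)/6 = 30/6 = 5

Forward pass:
ES_A = 0; EF_A = 12
ES_B = 0; EF_B = 2
ES_C = 0; EF_C = 10
ES_D = 12; EF_D = 12+9 = 21
ES_E = 2; EF_E = 2+9 = 11
ES_F = max(EF_A=12, EF_C=10) = 12; EF_F = 12+6 = 18
ES_G = 10; EF_G = 10+4 = 14
ES_H = max(EF_B=2, EF_D=21, EF_E=11, EF_F=18, EF_G=14) = 21; EF_H = 21+5 = 26
Expected project duration μ = 26 weeks. Critical path: A → D → H.

26 weeks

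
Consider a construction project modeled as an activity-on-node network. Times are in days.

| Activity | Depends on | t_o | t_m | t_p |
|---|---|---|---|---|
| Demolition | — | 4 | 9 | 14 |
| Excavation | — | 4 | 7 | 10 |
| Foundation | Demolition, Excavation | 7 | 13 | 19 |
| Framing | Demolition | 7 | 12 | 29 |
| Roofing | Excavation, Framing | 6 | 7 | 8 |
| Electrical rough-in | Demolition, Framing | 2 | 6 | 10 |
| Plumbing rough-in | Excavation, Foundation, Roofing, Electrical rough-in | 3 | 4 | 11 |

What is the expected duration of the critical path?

te_Demolition = (4 + 4·9 + 14)/6 = 54/6 = 9
te_Excavation = (4 + 4·7 + 10)/6 = 42/6 = 7
te_Foundation = (7 + 4·13 + 19)/6 = 78/6 = 13
te_Framing = (7 + 4·12 + 29)/6 = 84/6 = 14
te_Roofing = (6 + 4·7 + 8)/6 = 42/6 = 7
te_Electrical rough-in = (2 + 4·6 + 10)/6 = 36/6 = 6
te_Plumbing rough-in = (3 + 4·4 + 11)/6 = 30/6 = 5

Forward pass:
ES_Demolition = 0; EF_Demolition = 9
ES_Excavation = 0; EF_Excavation = 7
ES_Foundation = max(EF_Demolition=9, EF_Excavation=7) = 9; EF_Foundation = 9+13 = 22
ES_Framing = 9; EF_Framing = 9+14 = 23
ES_Roofing = max(EF_Excavation=7, EF_Framing=23) = 23; EF_Roofing = 23+7 = 30
ES_Electrical rough-in = max(EF_Demolition=9, EF_Framing=23) = 23; EF_Electrical rough-in = 23+6 = 29
ES_Plumbing rough-in = max(EF_Excavation=7, EF_Foundation=22, EF_Roofing=30, EF_Electrical rough-in=29) = 30; EF_Plumbing rough-in = 30+5 = 35
Expected project duration μ = 35 days. Critical path: Demolition → Framing → Roofing → Plumbing rough-in.

35 days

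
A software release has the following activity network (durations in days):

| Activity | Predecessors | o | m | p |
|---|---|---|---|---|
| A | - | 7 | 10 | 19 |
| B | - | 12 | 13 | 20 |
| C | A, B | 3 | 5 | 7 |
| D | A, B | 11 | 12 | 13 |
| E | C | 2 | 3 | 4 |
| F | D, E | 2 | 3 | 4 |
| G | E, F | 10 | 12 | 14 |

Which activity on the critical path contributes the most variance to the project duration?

B

te_A = (7 + 4·10 + 19)/6 = 66/6 = 11; σ²_A = ((19−7)/6)² = 4.000
te_B = (12 + 4·13 + 20)/6 = 84/6 = 14; σ²_B = ((20−12)/6)² = 1.778
te_C = (3 + 4·5 + 7)/6 = 30/6 = 5; σ²_C = ((7−3)/6)² = 0.444
te_D = (11 + 4·12 + 13)/6 = 72/6 = 12; σ²_D = ((13−11)/6)² = 0.111
te_E = (2 + 4·3 + 4)/6 = 18/6 = 3; σ²_E = ((4−2)/6)² = 0.111
te_F = (2 + 4·3 + 4)/6 = 18/6 = 3; σ²_F = ((4−2)/6)² = 0.111
te_G = (10 + 4·12 + 14)/6 = 72/6 = 12; σ²_G = ((14−10)/6)² = 0.444

Forward pass:
ES_A = 0; EF_A = 11
ES_B = 0; EF_B = 14
ES_C = max(EF_A=11, EF_B=14) = 14; EF_C = 14+5 = 19
ES_D = max(EF_A=11, EF_B=14) = 14; EF_D = 14+12 = 26
ES_E = 19; EF_E = 19+3 = 22
ES_F = max(EF_D=26, EF_E=22) = 26; EF_F = 26+3 = 29
ES_G = max(EF_E=22, EF_F=29) = 29; EF_G = 29+12 = 41
Expected project duration μ = 41 days. Critical path: B → D → F → G.

Variances on critical path: σ²_B=1.778, σ²_D=0.111, σ²_F=0.111, σ²_G=0.444.
Largest is σ²_B = 1.778.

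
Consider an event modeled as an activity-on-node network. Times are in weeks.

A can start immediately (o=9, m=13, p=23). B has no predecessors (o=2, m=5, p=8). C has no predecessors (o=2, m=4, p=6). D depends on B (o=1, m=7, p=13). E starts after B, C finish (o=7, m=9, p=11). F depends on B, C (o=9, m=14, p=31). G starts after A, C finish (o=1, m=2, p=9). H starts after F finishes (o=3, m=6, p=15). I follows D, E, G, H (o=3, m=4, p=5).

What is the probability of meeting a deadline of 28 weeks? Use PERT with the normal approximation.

te_A = (9 + 4·13 + 23)/6 = 84/6 = 14; σ²_A = ((23−9)/6)² = 5.444
te_B = (2 + 4·5 + 8)/6 = 30/6 = 5; σ²_B = ((8−2)/6)² = 1.000
te_C = (2 + 4·4 + 6)/6 = 24/6 = 4; σ²_C = ((6−2)/6)² = 0.444
te_D = (1 + 4·7 + 13)/6 = 42/6 = 7; σ²_D = ((13−1)/6)² = 4.000
te_E = (7 + 4·9 + 11)/6 = 54/6 = 9; σ²_E = ((11−7)/6)² = 0.444
te_F = (9 + 4·14 + 31)/6 = 96/6 = 16; σ²_F = ((31−9)/6)² = 13.444
te_G = (1 + 4·2 + 9)/6 = 18/6 = 3; σ²_G = ((9−1)/6)² = 1.778
te_H = (3 + 4·6 + 15)/6 = 42/6 = 7; σ²_H = ((15−3)/6)² = 4.000
te_I = (3 + 4·4 + 5)/6 = 24/6 = 4; σ²_I = ((5−3)/6)² = 0.111

Forward pass:
ES_A = 0; EF_A = 14
ES_B = 0; EF_B = 5
ES_C = 0; EF_C = 4
ES_D = 5; EF_D = 5+7 = 12
ES_E = max(EF_B=5, EF_C=4) = 5; EF_E = 5+9 = 14
ES_F = max(EF_B=5, EF_C=4) = 5; EF_F = 5+16 = 21
ES_G = max(EF_A=14, EF_C=4) = 14; EF_G = 14+3 = 17
ES_H = 21; EF_H = 21+7 = 28
ES_I = max(EF_D=12, EF_E=14, EF_G=17, EF_H=28) = 28; EF_I = 28+4 = 32
Expected project duration μ = 32 weeks. Critical path: B → F → H → I.

Variance along critical path = 1.000 + 13.444 + 4.000 + 0.111 = 18.556; σ = √18.556 = 4.308 weeks.
Z = (28 − 32) / 4.308 = -0.929
P(T ≤ 28) = Φ(-0.929) ≈ 0.177

0.177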